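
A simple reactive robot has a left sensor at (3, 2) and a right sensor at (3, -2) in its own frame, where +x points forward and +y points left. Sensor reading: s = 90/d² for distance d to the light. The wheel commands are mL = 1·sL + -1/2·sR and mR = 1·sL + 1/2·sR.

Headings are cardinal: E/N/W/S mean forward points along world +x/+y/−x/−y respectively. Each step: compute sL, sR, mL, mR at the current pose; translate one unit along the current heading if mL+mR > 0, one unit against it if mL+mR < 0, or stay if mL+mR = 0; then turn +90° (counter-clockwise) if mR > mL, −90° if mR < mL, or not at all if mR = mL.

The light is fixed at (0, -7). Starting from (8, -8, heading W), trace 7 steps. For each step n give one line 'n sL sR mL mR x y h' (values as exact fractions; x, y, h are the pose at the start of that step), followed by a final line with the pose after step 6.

0 45/17 45/13 405/442 1935/442 8 -8 W
1 90/97 90/41 -675/3977 8055/3977 7 -8 S
2 9/10 45/58 297/580 747/580 7 -9 E
3 90/37 90/101 7425/3737 10755/3737 8 -9 N
4 45/17 45/13 405/442 1935/442 8 -8 W
5 90/97 90/41 -675/3977 8055/3977 7 -8 S
6 9/10 45/58 297/580 747/580 7 -9 E
final 8 -9 N

n=0: pose=(8,-8,W); sL=45/17, sR=45/13; mL=405/442, mR=1935/442; mL+mR=90/17 → advance +1; mR−mL=45/13 → turn +1·90°
n=1: pose=(7,-8,S); sL=90/97, sR=90/41; mL=-675/3977, mR=8055/3977; mL+mR=180/97 → advance +1; mR−mL=90/41 → turn +1·90°
n=2: pose=(7,-9,E); sL=9/10, sR=45/58; mL=297/580, mR=747/580; mL+mR=9/5 → advance +1; mR−mL=45/58 → turn +1·90°
n=3: pose=(8,-9,N); sL=90/37, sR=90/101; mL=7425/3737, mR=10755/3737; mL+mR=180/37 → advance +1; mR−mL=90/101 → turn +1·90°
n=4: pose=(8,-8,W); sL=45/17, sR=45/13; mL=405/442, mR=1935/442; mL+mR=90/17 → advance +1; mR−mL=45/13 → turn +1·90°
n=5: pose=(7,-8,S); sL=90/97, sR=90/41; mL=-675/3977, mR=8055/3977; mL+mR=180/97 → advance +1; mR−mL=90/41 → turn +1·90°
n=6: pose=(7,-9,E); sL=9/10, sR=45/58; mL=297/580, mR=747/580; mL+mR=9/5 → advance +1; mR−mL=45/58 → turn +1·90°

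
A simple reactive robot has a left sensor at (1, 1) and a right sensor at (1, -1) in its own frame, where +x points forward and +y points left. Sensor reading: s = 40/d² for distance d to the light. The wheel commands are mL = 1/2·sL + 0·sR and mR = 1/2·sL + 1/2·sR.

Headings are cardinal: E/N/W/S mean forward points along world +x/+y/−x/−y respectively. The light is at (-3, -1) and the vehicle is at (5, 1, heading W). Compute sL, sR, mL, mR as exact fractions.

left sensor world pos  = (4, 0); dL² = 50
right sensor world pos = (4, 2); dR² = 58
sL = 40/50 = 4/5
sR = 40/58 = 20/29
mL = 1/2·sL + 0·sR = 2/5
mR = 1/2·sL + 1/2·sR = 108/145

4/5 20/29 2/5 108/145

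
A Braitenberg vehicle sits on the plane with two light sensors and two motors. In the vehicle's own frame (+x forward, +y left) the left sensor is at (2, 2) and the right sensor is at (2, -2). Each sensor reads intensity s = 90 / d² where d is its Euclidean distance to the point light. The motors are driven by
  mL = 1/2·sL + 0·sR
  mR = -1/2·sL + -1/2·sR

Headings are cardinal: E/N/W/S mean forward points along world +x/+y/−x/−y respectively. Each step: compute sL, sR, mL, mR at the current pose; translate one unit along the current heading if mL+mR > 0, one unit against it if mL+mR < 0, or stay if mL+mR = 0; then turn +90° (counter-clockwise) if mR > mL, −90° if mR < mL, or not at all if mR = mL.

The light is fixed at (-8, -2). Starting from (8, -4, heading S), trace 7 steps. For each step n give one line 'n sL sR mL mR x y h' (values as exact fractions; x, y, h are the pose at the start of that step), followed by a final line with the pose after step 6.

0 9/34 45/106 9/68 -621/1802 8 -4 S
1 18/41 90/197 9/41 -3618/8077 8 -3 W
2 45/113 45/181 45/226 -6615/20453 9 -3 N
3 90/361 90/377 45/361 -33210/136097 9 -4 E
4 9/34 45/106 9/68 -621/1802 8 -4 S
5 18/41 90/197 9/41 -3618/8077 8 -3 W
6 45/113 45/181 45/226 -6615/20453 9 -3 N
final 9 -4 E

n=0: pose=(8,-4,S); sL=9/34, sR=45/106; mL=9/68, mR=-621/1802; mL+mR=-45/212 → advance -1; mR−mL=-1719/3604 → turn -1·90°
n=1: pose=(8,-3,W); sL=18/41, sR=90/197; mL=9/41, mR=-3618/8077; mL+mR=-45/197 → advance -1; mR−mL=-5391/8077 → turn -1·90°
n=2: pose=(9,-3,N); sL=45/113, sR=45/181; mL=45/226, mR=-6615/20453; mL+mR=-45/362 → advance -1; mR−mL=-21375/40906 → turn -1·90°
n=3: pose=(9,-4,E); sL=90/361, sR=90/377; mL=45/361, mR=-33210/136097; mL+mR=-45/377 → advance -1; mR−mL=-50175/136097 → turn -1·90°
n=4: pose=(8,-4,S); sL=9/34, sR=45/106; mL=9/68, mR=-621/1802; mL+mR=-45/212 → advance -1; mR−mL=-1719/3604 → turn -1·90°
n=5: pose=(8,-3,W); sL=18/41, sR=90/197; mL=9/41, mR=-3618/8077; mL+mR=-45/197 → advance -1; mR−mL=-5391/8077 → turn -1·90°
n=6: pose=(9,-3,N); sL=45/113, sR=45/181; mL=45/226, mR=-6615/20453; mL+mR=-45/362 → advance -1; mR−mL=-21375/40906 → turn -1·90°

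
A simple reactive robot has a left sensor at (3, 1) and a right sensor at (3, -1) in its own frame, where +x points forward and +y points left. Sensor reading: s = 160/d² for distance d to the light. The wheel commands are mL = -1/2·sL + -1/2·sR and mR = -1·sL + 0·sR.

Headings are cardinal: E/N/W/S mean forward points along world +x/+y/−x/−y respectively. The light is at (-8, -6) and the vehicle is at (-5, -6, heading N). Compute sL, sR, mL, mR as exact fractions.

left sensor world pos  = (-6, -3); dL² = 13
right sensor world pos = (-4, -3); dR² = 25
sL = 160/13 = 160/13
sR = 160/25 = 32/5
mL = -1/2·sL + -1/2·sR = -608/65
mR = -1·sL + 0·sR = -160/13

160/13 32/5 -608/65 -160/13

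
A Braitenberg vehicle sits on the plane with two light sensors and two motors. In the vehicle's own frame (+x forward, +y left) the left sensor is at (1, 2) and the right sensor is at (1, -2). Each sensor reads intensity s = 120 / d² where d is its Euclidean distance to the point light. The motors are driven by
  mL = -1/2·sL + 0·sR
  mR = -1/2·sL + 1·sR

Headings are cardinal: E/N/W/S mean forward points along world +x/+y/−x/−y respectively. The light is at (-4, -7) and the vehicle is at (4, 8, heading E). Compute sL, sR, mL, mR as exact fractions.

12/37 12/25 -6/37 294/925

left sensor world pos  = (5, 10); dL² = 370
right sensor world pos = (5, 6); dR² = 250
sL = 120/370 = 12/37
sR = 120/250 = 12/25
mL = -1/2·sL + 0·sR = -6/37
mR = -1/2·sL + 1·sR = 294/925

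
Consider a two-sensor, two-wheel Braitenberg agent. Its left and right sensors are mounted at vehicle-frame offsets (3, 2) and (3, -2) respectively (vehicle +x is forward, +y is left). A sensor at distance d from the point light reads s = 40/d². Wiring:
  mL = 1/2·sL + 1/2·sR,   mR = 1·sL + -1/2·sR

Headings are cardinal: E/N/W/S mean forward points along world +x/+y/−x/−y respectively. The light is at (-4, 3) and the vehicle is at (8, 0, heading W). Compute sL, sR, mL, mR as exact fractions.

20/53 20/41 940/2173 290/2173

left sensor world pos  = (5, -2); dL² = 106
right sensor world pos = (5, 2); dR² = 82
sL = 40/106 = 20/53
sR = 40/82 = 20/41
mL = 1/2·sL + 1/2·sR = 940/2173
mR = 1·sL + -1/2·sR = 290/2173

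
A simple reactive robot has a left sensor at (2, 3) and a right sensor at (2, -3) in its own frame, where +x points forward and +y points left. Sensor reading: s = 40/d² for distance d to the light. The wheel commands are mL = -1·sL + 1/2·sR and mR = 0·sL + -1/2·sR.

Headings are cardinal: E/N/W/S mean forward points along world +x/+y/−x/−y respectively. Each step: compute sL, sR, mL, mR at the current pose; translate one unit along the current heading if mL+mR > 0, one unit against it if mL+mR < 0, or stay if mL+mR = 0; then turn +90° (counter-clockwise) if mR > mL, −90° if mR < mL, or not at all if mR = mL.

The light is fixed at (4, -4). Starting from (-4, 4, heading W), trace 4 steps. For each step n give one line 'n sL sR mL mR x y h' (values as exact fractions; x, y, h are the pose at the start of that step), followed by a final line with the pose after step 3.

n=0: pose=(-4,4,W); sL=8/25, sR=40/221; mL=-1268/5525, mR=-20/221; mL+mR=-8/25 → advance -1; mR−mL=768/5525 → turn +1·90°
n=1: pose=(-3,4,S); sL=10/13, sR=5/17; mL=-275/442, mR=-5/34; mL+mR=-10/13 → advance -1; mR−mL=105/221 → turn +1·90°
n=2: pose=(-3,5,E); sL=40/169, sR=40/61; mL=940/10309, mR=-20/61; mL+mR=-40/169 → advance -1; mR−mL=-4320/10309 → turn -1·90°
n=3: pose=(-4,5,S); sL=20/37, sR=4/17; mL=-266/629, mR=-2/17; mL+mR=-20/37 → advance -1; mR−mL=192/629 → turn +1·90°

0 8/25 40/221 -1268/5525 -20/221 -4 4 W
1 10/13 5/17 -275/442 -5/34 -3 4 S
2 40/169 40/61 940/10309 -20/61 -3 5 E
3 20/37 4/17 -266/629 -2/17 -4 5 S
final -4 6 E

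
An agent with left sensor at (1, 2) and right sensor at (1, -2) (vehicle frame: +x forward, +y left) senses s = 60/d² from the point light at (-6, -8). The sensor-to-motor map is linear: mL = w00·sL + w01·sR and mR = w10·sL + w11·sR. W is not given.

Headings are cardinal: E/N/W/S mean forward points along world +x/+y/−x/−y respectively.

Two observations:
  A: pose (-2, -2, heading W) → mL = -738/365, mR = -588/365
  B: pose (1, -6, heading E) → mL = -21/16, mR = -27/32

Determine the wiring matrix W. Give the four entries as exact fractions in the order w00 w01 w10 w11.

obs A: pose=(-2,-2,W) → sL=12/5, sR=60/73, mL=-738/365, mR=-588/365
obs B: pose=(1,-6,E) → sL=3/4, sR=15/16, mL=-21/16, mR=-27/32
sensor matrix S = [[12/5, 60/73], [3/4, 15/16]]; det S = 477/292
solve [mL_A; mL_B] = S·[w00; w01] and [mR_A; mR_B] = S·[w10; w11]:
  w00 = -1/2, w01 = -1, w10 = -1/2, w11 = -1/2

-1/2 -1 -1/2 -1/2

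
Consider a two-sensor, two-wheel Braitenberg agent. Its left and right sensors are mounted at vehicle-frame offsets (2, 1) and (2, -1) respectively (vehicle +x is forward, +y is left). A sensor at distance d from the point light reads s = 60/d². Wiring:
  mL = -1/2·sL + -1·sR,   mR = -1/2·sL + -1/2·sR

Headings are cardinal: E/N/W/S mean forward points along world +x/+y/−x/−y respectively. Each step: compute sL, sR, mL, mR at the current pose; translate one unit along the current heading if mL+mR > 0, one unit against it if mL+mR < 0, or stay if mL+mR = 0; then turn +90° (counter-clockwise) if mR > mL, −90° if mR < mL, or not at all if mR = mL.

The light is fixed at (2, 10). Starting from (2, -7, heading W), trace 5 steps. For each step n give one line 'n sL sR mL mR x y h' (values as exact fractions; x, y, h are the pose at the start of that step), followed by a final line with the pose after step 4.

0 15/82 3/13 -687/2132 -441/2132 2 -7 W
1 12/73 60/361 -6546/26353 -4356/26353 3 -7 S
2 10/39 30/149 -1915/5811 -1330/5811 3 -6 E
3 60/197 60/197 -90/197 -60/197 2 -6 N
4 15/82 3/13 -687/2132 -441/2132 2 -7 W
final 3 -7 S

n=0: pose=(2,-7,W); sL=15/82, sR=3/13; mL=-687/2132, mR=-441/2132; mL+mR=-282/533 → advance -1; mR−mL=3/26 → turn +1·90°
n=1: pose=(3,-7,S); sL=12/73, sR=60/361; mL=-6546/26353, mR=-4356/26353; mL+mR=-10902/26353 → advance -1; mR−mL=30/361 → turn +1·90°
n=2: pose=(3,-6,E); sL=10/39, sR=30/149; mL=-1915/5811, mR=-1330/5811; mL+mR=-3245/5811 → advance -1; mR−mL=15/149 → turn +1·90°
n=3: pose=(2,-6,N); sL=60/197, sR=60/197; mL=-90/197, mR=-60/197; mL+mR=-150/197 → advance -1; mR−mL=30/197 → turn +1·90°
n=4: pose=(2,-7,W); sL=15/82, sR=3/13; mL=-687/2132, mR=-441/2132; mL+mR=-282/533 → advance -1; mR−mL=3/26 → turn +1·90°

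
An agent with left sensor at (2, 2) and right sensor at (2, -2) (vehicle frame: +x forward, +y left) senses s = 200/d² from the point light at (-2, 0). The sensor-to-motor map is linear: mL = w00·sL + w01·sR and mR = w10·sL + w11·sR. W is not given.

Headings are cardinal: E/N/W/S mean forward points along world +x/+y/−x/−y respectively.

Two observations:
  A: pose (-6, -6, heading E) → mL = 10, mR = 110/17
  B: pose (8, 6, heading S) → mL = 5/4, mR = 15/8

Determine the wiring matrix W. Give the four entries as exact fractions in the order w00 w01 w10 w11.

obs A: pose=(-6,-6,E) → sL=10, sR=50/17, mL=10, mR=110/17
obs B: pose=(8,6,S) → sL=5/4, sR=5/2, mL=5/4, mR=15/8
sensor matrix S = [[10, 50/17], [5/4, 5/2]]; det S = 725/34
solve [mL_A; mL_B] = S·[w00; w01] and [mR_A; mR_B] = S·[w10; w11]:
  w00 = 1, w01 = 0, w10 = 1/2, w11 = 1/2

1 0 1/2 1/2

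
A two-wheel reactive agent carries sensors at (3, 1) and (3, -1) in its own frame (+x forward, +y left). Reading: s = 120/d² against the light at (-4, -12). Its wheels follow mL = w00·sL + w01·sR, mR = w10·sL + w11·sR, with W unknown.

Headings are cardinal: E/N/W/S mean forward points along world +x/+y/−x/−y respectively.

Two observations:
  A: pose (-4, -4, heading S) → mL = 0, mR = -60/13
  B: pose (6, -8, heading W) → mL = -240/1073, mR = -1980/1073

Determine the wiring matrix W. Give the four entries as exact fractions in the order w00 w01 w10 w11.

obs A: pose=(-4,-4,S) → sL=60/13, sR=60/13, mL=0, mR=-60/13
obs B: pose=(6,-8,W) → sL=60/29, sR=60/37, mL=-240/1073, mR=-1980/1073
sensor matrix S = [[60/13, 60/13], [60/29, 60/37]]; det S = -28800/13949
solve [mL_A; mL_B] = S·[w00; w01] and [mR_A; mR_B] = S·[w10; w11]:
  w00 = -1/2, w01 = 1/2, w10 = -1/2, w11 = -1/2

-1/2 1/2 -1/2 -1/2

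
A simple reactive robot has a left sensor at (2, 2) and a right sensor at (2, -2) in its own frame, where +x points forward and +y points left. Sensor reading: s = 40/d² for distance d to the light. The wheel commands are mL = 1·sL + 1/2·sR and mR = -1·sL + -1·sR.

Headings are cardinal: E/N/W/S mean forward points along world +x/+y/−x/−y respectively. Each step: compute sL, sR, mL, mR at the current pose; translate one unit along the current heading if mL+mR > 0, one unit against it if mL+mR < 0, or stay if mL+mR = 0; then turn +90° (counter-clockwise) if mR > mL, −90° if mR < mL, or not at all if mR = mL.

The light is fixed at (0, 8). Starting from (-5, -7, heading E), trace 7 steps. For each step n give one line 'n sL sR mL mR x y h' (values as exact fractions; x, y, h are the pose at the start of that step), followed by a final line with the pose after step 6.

n=0: pose=(-5,-7,E); sL=20/89, sR=20/149; mL=3870/13261, mR=-4760/13261; mL+mR=-10/149 → advance -1; mR−mL=-8630/13261 → turn -1·90°
n=1: pose=(-6,-7,S); sL=8/61, sR=40/353; mL=4044/21533, mR=-5264/21533; mL+mR=-20/353 → advance -1; mR−mL=-9308/21533 → turn -1·90°
n=2: pose=(-6,-6,W); sL=1/8, sR=5/26; mL=23/104, mR=-33/104; mL+mR=-5/52 → advance -1; mR−mL=-7/13 → turn -1·90°
n=3: pose=(-5,-6,N); sL=40/193, sR=40/153; mL=9980/29529, mR=-13840/29529; mL+mR=-20/153 → advance -1; mR−mL=-7940/9843 → turn -1·90°
n=4: pose=(-5,-7,E); sL=20/89, sR=20/149; mL=3870/13261, mR=-4760/13261; mL+mR=-10/149 → advance -1; mR−mL=-8630/13261 → turn -1·90°
n=5: pose=(-6,-7,S); sL=8/61, sR=40/353; mL=4044/21533, mR=-5264/21533; mL+mR=-20/353 → advance -1; mR−mL=-9308/21533 → turn -1·90°
n=6: pose=(-6,-6,W); sL=1/8, sR=5/26; mL=23/104, mR=-33/104; mL+mR=-5/52 → advance -1; mR−mL=-7/13 → turn -1·90°

0 20/89 20/149 3870/13261 -4760/13261 -5 -7 E
1 8/61 40/353 4044/21533 -5264/21533 -6 -7 S
2 1/8 5/26 23/104 -33/104 -6 -6 W
3 40/193 40/153 9980/29529 -13840/29529 -5 -6 N
4 20/89 20/149 3870/13261 -4760/13261 -5 -7 E
5 8/61 40/353 4044/21533 -5264/21533 -6 -7 S
6 1/8 5/26 23/104 -33/104 -6 -6 W
final -5 -6 N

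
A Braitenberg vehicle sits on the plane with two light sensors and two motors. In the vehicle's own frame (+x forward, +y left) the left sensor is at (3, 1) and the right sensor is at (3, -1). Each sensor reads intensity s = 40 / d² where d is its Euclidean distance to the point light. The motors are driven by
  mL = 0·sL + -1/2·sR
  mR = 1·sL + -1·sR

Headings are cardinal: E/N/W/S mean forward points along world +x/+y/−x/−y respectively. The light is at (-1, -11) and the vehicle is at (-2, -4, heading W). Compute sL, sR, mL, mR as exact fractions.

left sensor world pos  = (-5, -5); dL² = 52
right sensor world pos = (-5, -3); dR² = 80
sL = 40/52 = 10/13
sR = 40/80 = 1/2
mL = 0·sL + -1/2·sR = -1/4
mR = 1·sL + -1·sR = 7/26

10/13 1/2 -1/4 7/26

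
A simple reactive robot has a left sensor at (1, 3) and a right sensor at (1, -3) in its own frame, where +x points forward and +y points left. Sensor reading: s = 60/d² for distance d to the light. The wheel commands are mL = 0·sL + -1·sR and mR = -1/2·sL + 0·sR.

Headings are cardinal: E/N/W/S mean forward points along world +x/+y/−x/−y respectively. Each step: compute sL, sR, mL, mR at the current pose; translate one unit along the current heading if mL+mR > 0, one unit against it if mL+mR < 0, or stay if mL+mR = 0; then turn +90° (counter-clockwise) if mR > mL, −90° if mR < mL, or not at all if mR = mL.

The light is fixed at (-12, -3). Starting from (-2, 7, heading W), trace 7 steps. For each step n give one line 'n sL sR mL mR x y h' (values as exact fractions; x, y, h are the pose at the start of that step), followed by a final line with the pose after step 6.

0 6/13 6/25 -6/25 -3/13 -2 7 W
1 60/277 12/29 -12/29 -30/277 -1 7 S
2 3/17 15/52 -15/52 -3/34 -1 8 E
3 60/193 60/313 -60/313 -30/193 -2 8 N
4 6/13 6/25 -6/25 -3/13 -2 7 W
5 60/277 12/29 -12/29 -30/277 -1 7 S
6 3/17 15/52 -15/52 -3/34 -1 8 E
final -2 8 N

n=0: pose=(-2,7,W); sL=6/13, sR=6/25; mL=-6/25, mR=-3/13; mL+mR=-153/325 → advance -1; mR−mL=3/325 → turn +1·90°
n=1: pose=(-1,7,S); sL=60/277, sR=12/29; mL=-12/29, mR=-30/277; mL+mR=-4194/8033 → advance -1; mR−mL=2454/8033 → turn +1·90°
n=2: pose=(-1,8,E); sL=3/17, sR=15/52; mL=-15/52, mR=-3/34; mL+mR=-333/884 → advance -1; mR−mL=177/884 → turn +1·90°
n=3: pose=(-2,8,N); sL=60/193, sR=60/313; mL=-60/313, mR=-30/193; mL+mR=-20970/60409 → advance -1; mR−mL=2190/60409 → turn +1·90°
n=4: pose=(-2,7,W); sL=6/13, sR=6/25; mL=-6/25, mR=-3/13; mL+mR=-153/325 → advance -1; mR−mL=3/325 → turn +1·90°
n=5: pose=(-1,7,S); sL=60/277, sR=12/29; mL=-12/29, mR=-30/277; mL+mR=-4194/8033 → advance -1; mR−mL=2454/8033 → turn +1·90°
n=6: pose=(-1,8,E); sL=3/17, sR=15/52; mL=-15/52, mR=-3/34; mL+mR=-333/884 → advance -1; mR−mL=177/884 → turn +1·90°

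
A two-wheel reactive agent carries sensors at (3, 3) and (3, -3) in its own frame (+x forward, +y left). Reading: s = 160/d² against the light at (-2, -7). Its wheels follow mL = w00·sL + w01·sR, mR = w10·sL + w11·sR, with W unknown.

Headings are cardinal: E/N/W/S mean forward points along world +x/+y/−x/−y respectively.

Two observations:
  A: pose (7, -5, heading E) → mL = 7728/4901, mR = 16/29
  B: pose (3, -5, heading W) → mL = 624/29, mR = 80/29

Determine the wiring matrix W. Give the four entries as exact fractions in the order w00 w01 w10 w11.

1/2 1 0 1/2

obs A: pose=(7,-5,E) → sL=160/169, sR=32/29, mL=7728/4901, mR=16/29
obs B: pose=(3,-5,W) → sL=32, sR=160/29, mL=624/29, mR=80/29
sensor matrix S = [[160/169, 32/29], [32, 160/29]]; det S = -147456/4901
solve [mL_A; mL_B] = S·[w00; w01] and [mR_A; mR_B] = S·[w10; w11]:
  w00 = 1/2, w01 = 1, w10 = 0, w11 = 1/2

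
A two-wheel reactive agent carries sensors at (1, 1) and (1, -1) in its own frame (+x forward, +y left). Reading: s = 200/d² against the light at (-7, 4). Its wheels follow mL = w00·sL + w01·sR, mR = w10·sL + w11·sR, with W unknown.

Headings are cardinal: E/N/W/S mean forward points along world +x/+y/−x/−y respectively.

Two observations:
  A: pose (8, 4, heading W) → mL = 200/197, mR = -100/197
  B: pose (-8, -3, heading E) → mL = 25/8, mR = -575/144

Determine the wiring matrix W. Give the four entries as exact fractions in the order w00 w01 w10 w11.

obs A: pose=(8,4,W) → sL=200/197, sR=200/197, mL=200/197, mR=-100/197
obs B: pose=(-8,-3,E) → sL=50/9, sR=25/8, mL=25/8, mR=-575/144
sensor matrix S = [[200/197, 200/197], [50/9, 25/8]]; det S = -4375/1773
solve [mL_A; mL_B] = S·[w00; w01] and [mR_A; mR_B] = S·[w10; w11]:
  w00 = 0, w01 = 1, w10 = -1, w11 = 1/2

0 1 -1 1/2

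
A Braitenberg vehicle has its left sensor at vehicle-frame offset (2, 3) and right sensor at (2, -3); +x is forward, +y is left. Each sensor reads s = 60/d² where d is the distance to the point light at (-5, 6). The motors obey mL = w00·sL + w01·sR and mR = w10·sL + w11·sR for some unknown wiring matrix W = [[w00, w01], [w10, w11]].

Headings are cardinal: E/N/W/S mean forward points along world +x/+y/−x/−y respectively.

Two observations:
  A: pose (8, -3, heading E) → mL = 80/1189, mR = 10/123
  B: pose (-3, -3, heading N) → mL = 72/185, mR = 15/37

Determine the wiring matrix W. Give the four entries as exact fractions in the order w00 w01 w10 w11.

obs A: pose=(8,-3,E) → sL=20/87, sR=20/123, mL=80/1189, mR=10/123
obs B: pose=(-3,-3,N) → sL=6/5, sR=30/37, mL=72/185, mR=15/37
sensor matrix S = [[20/87, 20/123], [6/5, 30/37]]; det S = -384/43993
solve [mL_A; mL_B] = S·[w00; w01] and [mR_A; mR_B] = S·[w10; w11]:
  w00 = 1, w01 = -1, w10 = 0, w11 = 1/2

1 -1 0 1/2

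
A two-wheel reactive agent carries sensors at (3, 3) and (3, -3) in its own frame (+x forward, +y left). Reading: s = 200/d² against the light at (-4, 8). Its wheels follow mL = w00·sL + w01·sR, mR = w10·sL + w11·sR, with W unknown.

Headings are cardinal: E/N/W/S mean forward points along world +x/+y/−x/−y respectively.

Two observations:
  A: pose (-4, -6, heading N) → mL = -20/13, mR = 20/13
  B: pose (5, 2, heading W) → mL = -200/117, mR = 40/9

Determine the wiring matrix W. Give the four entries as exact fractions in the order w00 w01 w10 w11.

obs A: pose=(-4,-6,N) → sL=20/13, sR=20/13, mL=-20/13, mR=20/13
obs B: pose=(5,2,W) → sL=200/117, sR=40/9, mL=-200/117, mR=40/9
sensor matrix S = [[20/13, 20/13], [200/117, 40/9]]; det S = 6400/1521
solve [mL_A; mL_B] = S·[w00; w01] and [mR_A; mR_B] = S·[w10; w11]:
  w00 = -1, w01 = 0, w10 = 0, w11 = 1

-1 0 0 1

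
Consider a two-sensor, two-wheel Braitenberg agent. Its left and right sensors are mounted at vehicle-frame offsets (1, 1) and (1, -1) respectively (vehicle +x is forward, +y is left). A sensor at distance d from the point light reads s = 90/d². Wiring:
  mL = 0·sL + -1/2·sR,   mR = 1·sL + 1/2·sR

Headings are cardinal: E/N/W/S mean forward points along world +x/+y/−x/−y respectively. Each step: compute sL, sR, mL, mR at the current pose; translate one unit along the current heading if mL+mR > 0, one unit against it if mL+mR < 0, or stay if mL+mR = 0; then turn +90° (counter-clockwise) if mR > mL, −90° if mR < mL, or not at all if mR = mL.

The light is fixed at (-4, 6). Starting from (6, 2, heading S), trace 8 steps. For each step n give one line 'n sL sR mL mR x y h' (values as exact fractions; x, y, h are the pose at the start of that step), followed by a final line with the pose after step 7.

0 45/73 45/53 -45/106 8055/7738 6 2 S
1 90/137 90/157 -45/157 20295/21509 6 1 E
2 45/58 9/16 -9/32 981/928 7 1 N
3 18/25 90/109 -45/109 3087/2725 7 2 W
4 45/73 45/53 -45/106 8055/7738 6 2 S
5 90/137 90/157 -45/157 20295/21509 6 1 E
6 45/58 9/16 -9/32 981/928 7 1 N
7 18/25 90/109 -45/109 3087/2725 7 2 W
final 6 2 S

n=0: pose=(6,2,S); sL=45/73, sR=45/53; mL=-45/106, mR=8055/7738; mL+mR=45/73 → advance +1; mR−mL=5670/3869 → turn +1·90°
n=1: pose=(6,1,E); sL=90/137, sR=90/157; mL=-45/157, mR=20295/21509; mL+mR=90/137 → advance +1; mR−mL=26460/21509 → turn +1·90°
n=2: pose=(7,1,N); sL=45/58, sR=9/16; mL=-9/32, mR=981/928; mL+mR=45/58 → advance +1; mR−mL=621/464 → turn +1·90°
n=3: pose=(7,2,W); sL=18/25, sR=90/109; mL=-45/109, mR=3087/2725; mL+mR=18/25 → advance +1; mR−mL=4212/2725 → turn +1·90°
n=4: pose=(6,2,S); sL=45/73, sR=45/53; mL=-45/106, mR=8055/7738; mL+mR=45/73 → advance +1; mR−mL=5670/3869 → turn +1·90°
n=5: pose=(6,1,E); sL=90/137, sR=90/157; mL=-45/157, mR=20295/21509; mL+mR=90/137 → advance +1; mR−mL=26460/21509 → turn +1·90°
n=6: pose=(7,1,N); sL=45/58, sR=9/16; mL=-9/32, mR=981/928; mL+mR=45/58 → advance +1; mR−mL=621/464 → turn +1·90°
n=7: pose=(7,2,W); sL=18/25, sR=90/109; mL=-45/109, mR=3087/2725; mL+mR=18/25 → advance +1; mR−mL=4212/2725 → turn +1·90°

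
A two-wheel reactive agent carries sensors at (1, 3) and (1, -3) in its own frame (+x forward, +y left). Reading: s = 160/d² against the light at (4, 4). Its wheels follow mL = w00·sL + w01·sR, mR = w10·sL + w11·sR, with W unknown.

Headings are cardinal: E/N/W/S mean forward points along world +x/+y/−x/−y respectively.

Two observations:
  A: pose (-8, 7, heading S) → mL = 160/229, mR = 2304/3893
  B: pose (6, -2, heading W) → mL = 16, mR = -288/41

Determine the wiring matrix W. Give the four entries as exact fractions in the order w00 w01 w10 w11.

obs A: pose=(-8,7,S) → sL=32/17, sR=160/229, mL=160/229, mR=2304/3893
obs B: pose=(6,-2,W) → sL=80/41, sR=16, mL=16, mR=-288/41
sensor matrix S = [[32/17, 160/229], [80/41, 16]]; det S = 4589568/159613
solve [mL_A; mL_B] = S·[w00; w01] and [mR_A; mR_B] = S·[w10; w11]:
  w00 = 0, w01 = 1, w10 = 1/2, w11 = -1/2

0 1 1/2 -1/2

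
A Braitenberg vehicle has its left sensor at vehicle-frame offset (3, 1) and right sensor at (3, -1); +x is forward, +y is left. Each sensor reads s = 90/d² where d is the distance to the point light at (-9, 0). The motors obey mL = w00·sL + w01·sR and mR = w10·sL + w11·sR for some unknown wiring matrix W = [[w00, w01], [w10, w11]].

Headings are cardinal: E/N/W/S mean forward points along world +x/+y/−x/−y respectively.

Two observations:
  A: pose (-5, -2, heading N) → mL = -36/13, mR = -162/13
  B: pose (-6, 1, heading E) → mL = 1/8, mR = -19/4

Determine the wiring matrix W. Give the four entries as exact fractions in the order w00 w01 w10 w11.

-1/2 1/2 -1 -1

obs A: pose=(-5,-2,N) → sL=9, sR=45/13, mL=-36/13, mR=-162/13
obs B: pose=(-6,1,E) → sL=9/4, sR=5/2, mL=1/8, mR=-19/4
sensor matrix S = [[9, 45/13], [9/4, 5/2]]; det S = 765/52
solve [mL_A; mL_B] = S·[w00; w01] and [mR_A; mR_B] = S·[w10; w11]:
  w00 = -1/2, w01 = 1/2, w10 = -1, w11 = -1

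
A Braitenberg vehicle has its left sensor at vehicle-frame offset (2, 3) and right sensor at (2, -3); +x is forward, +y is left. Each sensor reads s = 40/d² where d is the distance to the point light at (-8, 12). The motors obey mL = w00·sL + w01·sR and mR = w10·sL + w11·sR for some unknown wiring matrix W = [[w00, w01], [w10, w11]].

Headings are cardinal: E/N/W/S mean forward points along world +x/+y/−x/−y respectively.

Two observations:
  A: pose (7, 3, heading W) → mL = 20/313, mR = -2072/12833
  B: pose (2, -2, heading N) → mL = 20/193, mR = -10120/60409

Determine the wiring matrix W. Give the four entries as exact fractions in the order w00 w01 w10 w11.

obs A: pose=(7,3,W) → sL=40/313, sR=8/41, mL=20/313, mR=-2072/12833
obs B: pose=(2,-2,N) → sL=40/193, sR=40/313, mL=20/193, mR=-10120/60409
sensor matrix S = [[40/313, 8/41], [40/193, 40/313]]; det S = -18689280/775228697
solve [mL_A; mL_B] = S·[w00; w01] and [mR_A; mR_B] = S·[w10; w11]:
  w00 = 1/2, w01 = 0, w10 = -1/2, w11 = -1/2

1/2 0 -1/2 -1/2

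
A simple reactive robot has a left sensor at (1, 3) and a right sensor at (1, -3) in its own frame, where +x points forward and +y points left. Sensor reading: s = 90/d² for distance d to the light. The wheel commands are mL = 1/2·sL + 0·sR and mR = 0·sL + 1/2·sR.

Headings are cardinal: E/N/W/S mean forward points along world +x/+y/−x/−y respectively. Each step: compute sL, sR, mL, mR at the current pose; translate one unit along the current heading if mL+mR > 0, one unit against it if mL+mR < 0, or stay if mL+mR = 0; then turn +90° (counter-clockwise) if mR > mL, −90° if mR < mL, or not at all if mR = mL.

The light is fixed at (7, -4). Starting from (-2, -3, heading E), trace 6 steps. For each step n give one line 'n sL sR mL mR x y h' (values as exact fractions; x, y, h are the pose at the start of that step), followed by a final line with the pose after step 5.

n=0: pose=(-2,-3,E); sL=9/8, sR=45/34; mL=9/16, mR=45/68; mL+mR=333/272 → advance +1; mR−mL=27/272 → turn +1·90°
n=1: pose=(-1,-3,N); sL=18/25, sR=90/29; mL=9/25, mR=45/29; mL+mR=1386/725 → advance +1; mR−mL=864/725 → turn +1·90°
n=2: pose=(-1,-2,W); sL=45/41, sR=45/53; mL=45/82, mR=45/106; mL+mR=2115/2173 → advance +1; mR−mL=-270/2173 → turn -1·90°
n=3: pose=(-2,-2,N); sL=10/17, sR=2; mL=5/17, mR=1; mL+mR=22/17 → advance +1; mR−mL=12/17 → turn +1·90°
n=4: pose=(-2,-1,W); sL=9/10, sR=45/68; mL=9/20, mR=45/136; mL+mR=531/680 → advance +1; mR−mL=-81/680 → turn -1·90°
n=5: pose=(-3,-1,N); sL=18/37, sR=18/13; mL=9/37, mR=9/13; mL+mR=450/481 → advance +1; mR−mL=216/481 → turn +1·90°

0 9/8 45/34 9/16 45/68 -2 -3 E
1 18/25 90/29 9/25 45/29 -1 -3 N
2 45/41 45/53 45/82 45/106 -1 -2 W
3 10/17 2 5/17 1 -2 -2 N
4 9/10 45/68 9/20 45/136 -2 -1 W
5 18/37 18/13 9/37 9/13 -3 -1 N
final -3 0 W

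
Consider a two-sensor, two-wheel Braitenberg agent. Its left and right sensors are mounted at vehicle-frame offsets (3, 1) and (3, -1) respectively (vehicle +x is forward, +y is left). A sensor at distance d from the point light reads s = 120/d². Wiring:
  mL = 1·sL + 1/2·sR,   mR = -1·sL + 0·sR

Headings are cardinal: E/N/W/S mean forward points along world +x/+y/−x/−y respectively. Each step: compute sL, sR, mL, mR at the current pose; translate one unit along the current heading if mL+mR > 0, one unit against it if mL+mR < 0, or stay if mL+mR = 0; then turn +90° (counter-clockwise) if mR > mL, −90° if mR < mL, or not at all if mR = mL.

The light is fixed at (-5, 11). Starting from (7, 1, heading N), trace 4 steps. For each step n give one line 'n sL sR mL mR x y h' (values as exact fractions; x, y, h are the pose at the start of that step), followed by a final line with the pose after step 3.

0 12/17 60/109 1818/1853 -12/17 7 1 N
1 120/289 24/65 11268/18785 -120/289 7 2 E
2 6/17 5/12 229/408 -6/17 8 2 S
3 120/221 120/181 34980/40001 -120/221 8 1 W
final 7 1 N

n=0: pose=(7,1,N); sL=12/17, sR=60/109; mL=1818/1853, mR=-12/17; mL+mR=30/109 → advance +1; mR−mL=-3126/1853 → turn -1·90°
n=1: pose=(7,2,E); sL=120/289, sR=24/65; mL=11268/18785, mR=-120/289; mL+mR=12/65 → advance +1; mR−mL=-19068/18785 → turn -1·90°
n=2: pose=(8,2,S); sL=6/17, sR=5/12; mL=229/408, mR=-6/17; mL+mR=5/24 → advance +1; mR−mL=-373/408 → turn -1·90°
n=3: pose=(8,1,W); sL=120/221, sR=120/181; mL=34980/40001, mR=-120/221; mL+mR=60/181 → advance +1; mR−mL=-56700/40001 → turn -1·90°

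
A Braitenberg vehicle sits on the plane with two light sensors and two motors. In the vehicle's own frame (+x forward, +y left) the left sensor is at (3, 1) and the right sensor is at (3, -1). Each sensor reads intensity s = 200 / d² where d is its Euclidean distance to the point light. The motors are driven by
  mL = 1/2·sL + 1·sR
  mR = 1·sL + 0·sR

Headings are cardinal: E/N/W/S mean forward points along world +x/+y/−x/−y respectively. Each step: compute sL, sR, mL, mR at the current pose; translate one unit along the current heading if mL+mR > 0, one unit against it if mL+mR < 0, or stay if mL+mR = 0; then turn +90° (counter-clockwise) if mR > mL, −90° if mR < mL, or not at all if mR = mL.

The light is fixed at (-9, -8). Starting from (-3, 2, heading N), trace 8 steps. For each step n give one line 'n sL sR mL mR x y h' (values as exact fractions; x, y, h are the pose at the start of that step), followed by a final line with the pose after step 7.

n=0: pose=(-3,2,N); sL=100/97, sR=100/109; mL=15150/10573, mR=100/97; mL+mR=26050/10573 → advance +1; mR−mL=-4250/10573 → turn -1·90°
n=1: pose=(-3,3,E); sL=8/9, sR=200/181; mL=2524/1629, mR=8/9; mL+mR=1324/543 → advance +1; mR−mL=-1076/1629 → turn -1·90°
n=2: pose=(-2,3,S); sL=25/16, sR=2; mL=89/32, mR=25/16; mL+mR=139/32 → advance +1; mR−mL=-39/32 → turn -1·90°
n=3: pose=(-2,2,W); sL=200/97, sR=200/137; mL=33100/13289, mR=200/97; mL+mR=60500/13289 → advance +1; mR−mL=-5700/13289 → turn -1·90°
n=4: pose=(-3,2,N); sL=100/97, sR=100/109; mL=15150/10573, mR=100/97; mL+mR=26050/10573 → advance +1; mR−mL=-4250/10573 → turn -1·90°
n=5: pose=(-3,3,E); sL=8/9, sR=200/181; mL=2524/1629, mR=8/9; mL+mR=1324/543 → advance +1; mR−mL=-1076/1629 → turn -1·90°
n=6: pose=(-2,3,S); sL=25/16, sR=2; mL=89/32, mR=25/16; mL+mR=139/32 → advance +1; mR−mL=-39/32 → turn -1·90°
n=7: pose=(-2,2,W); sL=200/97, sR=200/137; mL=33100/13289, mR=200/97; mL+mR=60500/13289 → advance +1; mR−mL=-5700/13289 → turn -1·90°

0 100/97 100/109 15150/10573 100/97 -3 2 N
1 8/9 200/181 2524/1629 8/9 -3 3 E
2 25/16 2 89/32 25/16 -2 3 S
3 200/97 200/137 33100/13289 200/97 -2 2 W
4 100/97 100/109 15150/10573 100/97 -3 2 N
5 8/9 200/181 2524/1629 8/9 -3 3 E
6 25/16 2 89/32 25/16 -2 3 S
7 200/97 200/137 33100/13289 200/97 -2 2 W
final -3 2 N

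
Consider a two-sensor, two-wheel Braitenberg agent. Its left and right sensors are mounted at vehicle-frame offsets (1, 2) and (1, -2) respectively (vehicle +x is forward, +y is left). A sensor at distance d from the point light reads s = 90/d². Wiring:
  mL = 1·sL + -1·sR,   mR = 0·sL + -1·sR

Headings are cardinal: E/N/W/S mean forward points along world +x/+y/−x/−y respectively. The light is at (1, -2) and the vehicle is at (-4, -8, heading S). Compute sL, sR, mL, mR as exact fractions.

45/29 45/49 900/1421 -45/49

left sensor world pos  = (-2, -9); dL² = 58
right sensor world pos = (-6, -9); dR² = 98
sL = 90/58 = 45/29
sR = 90/98 = 45/49
mL = 1·sL + -1·sR = 900/1421
mR = 0·sL + -1·sR = -45/49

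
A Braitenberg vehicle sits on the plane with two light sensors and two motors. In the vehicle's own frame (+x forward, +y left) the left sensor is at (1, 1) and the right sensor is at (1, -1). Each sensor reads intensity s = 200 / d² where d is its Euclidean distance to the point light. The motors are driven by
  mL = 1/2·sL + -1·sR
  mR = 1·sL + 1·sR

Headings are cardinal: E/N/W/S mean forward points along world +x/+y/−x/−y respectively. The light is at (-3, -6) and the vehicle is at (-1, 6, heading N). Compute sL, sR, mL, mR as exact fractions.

left sensor world pos  = (-2, 7); dL² = 170
right sensor world pos = (0, 7); dR² = 178
sL = 200/170 = 20/17
sR = 200/178 = 100/89
mL = 1/2·sL + -1·sR = -810/1513
mR = 1·sL + 1·sR = 3480/1513

20/17 100/89 -810/1513 3480/1513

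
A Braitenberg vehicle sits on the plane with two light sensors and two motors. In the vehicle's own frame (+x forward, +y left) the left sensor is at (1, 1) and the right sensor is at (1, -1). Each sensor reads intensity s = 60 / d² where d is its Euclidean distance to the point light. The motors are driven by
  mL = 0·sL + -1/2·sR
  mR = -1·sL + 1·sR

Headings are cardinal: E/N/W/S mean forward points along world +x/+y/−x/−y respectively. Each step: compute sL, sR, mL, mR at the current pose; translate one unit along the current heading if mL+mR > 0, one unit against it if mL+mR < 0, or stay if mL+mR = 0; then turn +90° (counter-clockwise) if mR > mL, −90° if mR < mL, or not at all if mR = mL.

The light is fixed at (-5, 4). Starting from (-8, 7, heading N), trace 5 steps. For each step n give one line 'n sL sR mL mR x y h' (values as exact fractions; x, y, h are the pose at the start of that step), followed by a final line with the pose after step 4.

0 15/8 3 -3/2 9/8 -8 7 N
1 60/17 12/5 -6/5 -96/85 -8 6 W
2 30 6 -3 -24 -7 6 S
3 60/13 12/5 -6/5 -144/65 -7 7 W
4 3 15/4 -15/8 3/4 -6 7 N
final -6 6 W

n=0: pose=(-8,7,N); sL=15/8, sR=3; mL=-3/2, mR=9/8; mL+mR=-3/8 → advance -1; mR−mL=21/8 → turn +1·90°
n=1: pose=(-8,6,W); sL=60/17, sR=12/5; mL=-6/5, mR=-96/85; mL+mR=-198/85 → advance -1; mR−mL=6/85 → turn +1·90°
n=2: pose=(-7,6,S); sL=30, sR=6; mL=-3, mR=-24; mL+mR=-27 → advance -1; mR−mL=-21 → turn -1·90°
n=3: pose=(-7,7,W); sL=60/13, sR=12/5; mL=-6/5, mR=-144/65; mL+mR=-222/65 → advance -1; mR−mL=-66/65 → turn -1·90°
n=4: pose=(-6,7,N); sL=3, sR=15/4; mL=-15/8, mR=3/4; mL+mR=-9/8 → advance -1; mR−mL=21/8 → turn +1·90°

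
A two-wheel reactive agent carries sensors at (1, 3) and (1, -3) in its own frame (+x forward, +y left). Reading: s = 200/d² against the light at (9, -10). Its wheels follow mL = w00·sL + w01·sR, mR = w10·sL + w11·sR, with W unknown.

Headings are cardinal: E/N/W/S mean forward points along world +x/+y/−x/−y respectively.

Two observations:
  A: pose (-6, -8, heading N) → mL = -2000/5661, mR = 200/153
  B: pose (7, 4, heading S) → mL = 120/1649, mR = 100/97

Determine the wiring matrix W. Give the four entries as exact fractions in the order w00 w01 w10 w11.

1/2 -1/2 0 1

obs A: pose=(-6,-8,N) → sL=200/333, sR=200/153, mL=-2000/5661, mR=200/153
obs B: pose=(7,4,S) → sL=20/17, sR=100/97, mL=120/1649, mR=100/97
sensor matrix S = [[200/333, 200/153], [20/17, 100/97]]; det S = -8576000/9334989
solve [mL_A; mL_B] = S·[w00; w01] and [mR_A; mR_B] = S·[w10; w11]:
  w00 = 1/2, w01 = -1/2, w10 = 0, w11 = 1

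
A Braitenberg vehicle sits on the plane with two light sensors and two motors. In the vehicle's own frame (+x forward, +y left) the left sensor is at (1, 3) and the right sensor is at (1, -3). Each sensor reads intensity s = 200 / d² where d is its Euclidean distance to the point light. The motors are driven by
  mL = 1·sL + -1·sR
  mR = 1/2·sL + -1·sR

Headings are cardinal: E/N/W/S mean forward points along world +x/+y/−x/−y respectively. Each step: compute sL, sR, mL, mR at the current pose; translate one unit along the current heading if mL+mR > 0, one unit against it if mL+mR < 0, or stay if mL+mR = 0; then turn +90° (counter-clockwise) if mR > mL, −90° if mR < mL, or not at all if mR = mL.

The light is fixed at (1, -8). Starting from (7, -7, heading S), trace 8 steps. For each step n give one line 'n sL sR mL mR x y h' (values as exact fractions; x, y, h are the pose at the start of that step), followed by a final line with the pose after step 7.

0 200/81 200/9 -1600/81 -1700/81 7 -7 S
1 100/13 4 48/13 -2/13 7 -6 W
2 200/13 200/73 12000/949 4700/949 6 -6 N
3 25/9 50/9 -25/9 -25/6 6 -5 E
4 200/53 40 -1920/53 -2020/53 5 -5 S
5 20 100/29 480/29 190/29 5 -4 W
6 8 200/61 288/61 44/61 4 -4 N
7 5/2 10 -15/2 -35/4 4 -3 E
final 3 -3 S

n=0: pose=(7,-7,S); sL=200/81, sR=200/9; mL=-1600/81, mR=-1700/81; mL+mR=-1100/27 → advance -1; mR−mL=-100/81 → turn -1·90°
n=1: pose=(7,-6,W); sL=100/13, sR=4; mL=48/13, mR=-2/13; mL+mR=46/13 → advance +1; mR−mL=-50/13 → turn -1·90°
n=2: pose=(6,-6,N); sL=200/13, sR=200/73; mL=12000/949, mR=4700/949; mL+mR=16700/949 → advance +1; mR−mL=-100/13 → turn -1·90°
n=3: pose=(6,-5,E); sL=25/9, sR=50/9; mL=-25/9, mR=-25/6; mL+mR=-125/18 → advance -1; mR−mL=-25/18 → turn -1·90°
n=4: pose=(5,-5,S); sL=200/53, sR=40; mL=-1920/53, mR=-2020/53; mL+mR=-3940/53 → advance -1; mR−mL=-100/53 → turn -1·90°
n=5: pose=(5,-4,W); sL=20, sR=100/29; mL=480/29, mR=190/29; mL+mR=670/29 → advance +1; mR−mL=-10 → turn -1·90°
n=6: pose=(4,-4,N); sL=8, sR=200/61; mL=288/61, mR=44/61; mL+mR=332/61 → advance +1; mR−mL=-4 → turn -1·90°
n=7: pose=(4,-3,E); sL=5/2, sR=10; mL=-15/2, mR=-35/4; mL+mR=-65/4 → advance -1; mR−mL=-5/4 → turn -1·90°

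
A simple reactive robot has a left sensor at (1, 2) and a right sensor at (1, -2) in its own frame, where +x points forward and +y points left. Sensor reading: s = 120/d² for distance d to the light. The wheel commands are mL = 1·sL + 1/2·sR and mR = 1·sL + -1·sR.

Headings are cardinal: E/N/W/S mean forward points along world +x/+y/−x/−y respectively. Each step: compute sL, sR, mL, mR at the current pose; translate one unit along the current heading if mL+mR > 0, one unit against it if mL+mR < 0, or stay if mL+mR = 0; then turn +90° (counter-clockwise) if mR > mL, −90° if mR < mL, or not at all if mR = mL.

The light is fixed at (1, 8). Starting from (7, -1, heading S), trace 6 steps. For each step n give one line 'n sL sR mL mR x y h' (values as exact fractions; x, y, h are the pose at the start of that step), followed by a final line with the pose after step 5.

0 30/41 30/29 1485/1189 -360/1189 7 -1 S
1 120/169 120/89 20820/15041 -9600/15041 7 -2 W
2 4/3 12/13 70/39 16/39 6 -2 N
3 24/17 120/157 4788/2669 1728/2669 6 -1 E
4 30/41 30/29 1485/1189 -360/1189 7 -1 S
5 120/169 120/89 20820/15041 -9600/15041 7 -2 W
final 6 -2 N

n=0: pose=(7,-1,S); sL=30/41, sR=30/29; mL=1485/1189, mR=-360/1189; mL+mR=1125/1189 → advance +1; mR−mL=-45/29 → turn -1·90°
n=1: pose=(7,-2,W); sL=120/169, sR=120/89; mL=20820/15041, mR=-9600/15041; mL+mR=11220/15041 → advance +1; mR−mL=-180/89 → turn -1·90°
n=2: pose=(6,-2,N); sL=4/3, sR=12/13; mL=70/39, mR=16/39; mL+mR=86/39 → advance +1; mR−mL=-18/13 → turn -1·90°
n=3: pose=(6,-1,E); sL=24/17, sR=120/157; mL=4788/2669, mR=1728/2669; mL+mR=6516/2669 → advance +1; mR−mL=-180/157 → turn -1·90°
n=4: pose=(7,-1,S); sL=30/41, sR=30/29; mL=1485/1189, mR=-360/1189; mL+mR=1125/1189 → advance +1; mR−mL=-45/29 → turn -1·90°
n=5: pose=(7,-2,W); sL=120/169, sR=120/89; mL=20820/15041, mR=-9600/15041; mL+mR=11220/15041 → advance +1; mR−mL=-180/89 → turn -1·90°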